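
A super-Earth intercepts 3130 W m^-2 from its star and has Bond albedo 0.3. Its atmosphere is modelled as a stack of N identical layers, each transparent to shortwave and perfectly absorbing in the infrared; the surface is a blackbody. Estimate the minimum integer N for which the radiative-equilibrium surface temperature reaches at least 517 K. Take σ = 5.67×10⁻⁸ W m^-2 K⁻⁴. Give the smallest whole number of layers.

7

Top-of-atmosphere balance: σT_e⁴ = S(1−α)/4 = 547.8 W m^-2 → T_e = 313.5 K.
T_s = (N+1)^(1/4)·T_e ≥ 517 K requires N+1 ≥ (T_s/T_e)⁴ = (517/313.5)⁴ = 7.395.
So N ≥ 6.395; the smallest integer is N = 7.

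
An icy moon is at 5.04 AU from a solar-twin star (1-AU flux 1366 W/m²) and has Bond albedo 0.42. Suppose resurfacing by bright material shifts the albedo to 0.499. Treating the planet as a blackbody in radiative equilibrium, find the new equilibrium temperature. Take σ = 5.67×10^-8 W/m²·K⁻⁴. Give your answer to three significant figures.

104 K

By the inverse-square law, S = 1366/5.04² = 53.78 W/m².
New equilibrium: T₂ = [(1−0.499)·53.78/(4σ)]^(1/4) = 104.4 K.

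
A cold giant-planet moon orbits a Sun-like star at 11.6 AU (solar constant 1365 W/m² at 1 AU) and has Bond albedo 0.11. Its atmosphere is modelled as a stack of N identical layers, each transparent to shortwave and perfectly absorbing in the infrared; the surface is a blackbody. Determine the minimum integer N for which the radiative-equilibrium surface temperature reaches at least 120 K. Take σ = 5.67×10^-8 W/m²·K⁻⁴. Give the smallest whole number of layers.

Flux at the orbit: S = 1365/(11.6)² = 10.14 W/m².
The effective emission temperature is T_e = [S(1−α)/(4σ)]^¼ = 79.43 K.
Since T_s⁴ = (N+1)T_e⁴, we need N ≥ (T_s/T_e)⁴ − 1 = 4.209.
So N ≥ 4.209; the smallest integer is N = 5.

5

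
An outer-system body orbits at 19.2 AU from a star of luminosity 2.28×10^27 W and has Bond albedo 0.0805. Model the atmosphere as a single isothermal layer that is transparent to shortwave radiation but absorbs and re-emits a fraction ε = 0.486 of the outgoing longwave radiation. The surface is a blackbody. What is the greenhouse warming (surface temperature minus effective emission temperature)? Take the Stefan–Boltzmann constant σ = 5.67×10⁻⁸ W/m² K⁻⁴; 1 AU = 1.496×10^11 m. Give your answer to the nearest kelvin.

d = 19.2 × 1.496×10^11 m = 2.872×10^12 m.
S = L/(4πd²) = 21.99 W/m².
Effective emission temperature (TOA balance): σT_e⁴ = S(1−α)/4 = 5.055 W/m² → T_e = 97.17 K.
The surface balance (absorbed SW + ε·downward IR = σT_s⁴) with T_a⁴ = T_s⁴/2 reduces to T_s = T_e·[2/(2−ε)]^¼ = 104.2 K.
The atmosphere warms the surface by 7.004 K.

7 K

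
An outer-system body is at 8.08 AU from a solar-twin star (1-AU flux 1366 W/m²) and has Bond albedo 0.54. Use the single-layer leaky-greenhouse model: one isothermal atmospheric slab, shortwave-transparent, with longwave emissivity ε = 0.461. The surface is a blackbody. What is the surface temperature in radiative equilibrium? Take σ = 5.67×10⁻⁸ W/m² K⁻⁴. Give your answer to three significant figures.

Irradiance scales as 1/d², so S = 1366 W/m² × (1/8.08)² = 20.92 W/m².
Effective emission temperature (TOA balance): σT_e⁴ = S(1−α)/4 = 2.406 W/m² → T_e = 80.71 K.
The surface balance (absorbed SW + ε·downward IR = σT_s⁴) with T_a⁴ = T_s⁴/2 reduces to T_s = T_e·[2/(2−ε)]^¼ = 86.18 K.

86.2 kelvin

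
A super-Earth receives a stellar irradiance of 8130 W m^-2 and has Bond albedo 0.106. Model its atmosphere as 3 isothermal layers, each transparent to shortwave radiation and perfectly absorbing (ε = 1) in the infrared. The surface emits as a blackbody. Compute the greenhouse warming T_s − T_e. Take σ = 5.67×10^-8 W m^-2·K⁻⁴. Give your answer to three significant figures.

OLR = S(1−α)/4 = 1817 W m^-2; the top layer radiates at T_e = 423.1 K.
T_s = (N+1)^(1/4)·T_e = 598.4 K.
Warming: T_s − T_e = 175.3 K.

175 kelvin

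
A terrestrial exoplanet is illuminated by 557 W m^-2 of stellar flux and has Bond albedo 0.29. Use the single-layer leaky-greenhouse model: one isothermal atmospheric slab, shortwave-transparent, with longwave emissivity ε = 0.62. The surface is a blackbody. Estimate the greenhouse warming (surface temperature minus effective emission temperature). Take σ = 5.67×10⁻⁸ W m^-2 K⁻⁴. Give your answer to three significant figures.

At the top of the atmosphere, σT_e⁴ = S(1−α)/4 = 98.87 W m^-2, giving T_e = 204.3 K.
The surface balance (absorbed SW + ε·downward IR = σT_s⁴) with T_a⁴ = T_s⁴/2 reduces to T_s = T_e·[2/(2−ε)]^¼ = 224.2 K.
Greenhouse warming: T_s − T_e = 19.86 K.

19.9 kelvin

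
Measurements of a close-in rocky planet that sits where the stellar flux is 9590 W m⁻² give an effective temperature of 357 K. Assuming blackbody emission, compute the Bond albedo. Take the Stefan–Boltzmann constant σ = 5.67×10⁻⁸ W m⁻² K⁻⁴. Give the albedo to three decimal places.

Energy balance: S(1−α)/4 = σT⁴, so 1−α = 4σT⁴/S.
4σT⁴ = 4·5.67×10⁻⁸·(357)⁴ = 3684 W m⁻².
Hence α = 1 − 3684/9590 = 0.6159.

0.616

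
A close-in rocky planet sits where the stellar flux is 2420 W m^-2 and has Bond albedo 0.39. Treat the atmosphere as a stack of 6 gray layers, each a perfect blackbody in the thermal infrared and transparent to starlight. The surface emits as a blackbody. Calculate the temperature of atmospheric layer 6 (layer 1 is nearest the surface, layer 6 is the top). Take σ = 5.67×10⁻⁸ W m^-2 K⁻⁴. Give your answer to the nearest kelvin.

284 K

OLR = S(1−α)/4 = 369.1 W m^-2; the top layer radiates at T_e = 284.0 K.
In the N-layer model, layer k (counted from the surface) has T_k = (N+1−k)^(1/4)·T_e.
With k = 6: T_6 = (6+1−6)^¼·284.0 K = 284.0 K.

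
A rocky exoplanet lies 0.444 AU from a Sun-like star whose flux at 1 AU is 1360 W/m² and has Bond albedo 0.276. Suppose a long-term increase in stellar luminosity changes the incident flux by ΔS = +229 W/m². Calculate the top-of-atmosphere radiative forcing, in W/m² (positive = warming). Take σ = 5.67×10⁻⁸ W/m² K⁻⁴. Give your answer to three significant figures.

By the inverse-square law, S = 1360/0.444² = 6899 W/m².
Only a fraction (1−α) is absorbed and it's spread over 4πR², so ΔF = (1−α)ΔS/4 = 41.45 W/m².

41.4 W/m²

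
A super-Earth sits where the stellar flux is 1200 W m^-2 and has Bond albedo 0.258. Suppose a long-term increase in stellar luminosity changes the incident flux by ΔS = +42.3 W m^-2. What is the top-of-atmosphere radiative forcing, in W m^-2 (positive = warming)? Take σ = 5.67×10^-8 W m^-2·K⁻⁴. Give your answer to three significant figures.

Only a fraction (1−α) is absorbed and it's spread over 4πR², so ΔF = (1−α)ΔS/4 = 7.847 W m^-2.

7.85 W m^-2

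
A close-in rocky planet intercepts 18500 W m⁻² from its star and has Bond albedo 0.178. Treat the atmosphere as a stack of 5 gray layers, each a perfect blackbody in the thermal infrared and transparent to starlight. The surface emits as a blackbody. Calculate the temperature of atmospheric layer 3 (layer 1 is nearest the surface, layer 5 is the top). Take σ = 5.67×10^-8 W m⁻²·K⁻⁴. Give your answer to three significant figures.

670 kelvin

OLR = S(1−α)/4 = 3802 W m⁻²; the top layer radiates at T_e = 508.9 K.
Each opaque layer satisfies 2T_j⁴ = T_{j−1}⁴ + T_{j+1}⁴, giving T_k⁴ = (N+1−k)T_e⁴.
T_3 = (3)^(1/4)·508.9 = 669.7 K.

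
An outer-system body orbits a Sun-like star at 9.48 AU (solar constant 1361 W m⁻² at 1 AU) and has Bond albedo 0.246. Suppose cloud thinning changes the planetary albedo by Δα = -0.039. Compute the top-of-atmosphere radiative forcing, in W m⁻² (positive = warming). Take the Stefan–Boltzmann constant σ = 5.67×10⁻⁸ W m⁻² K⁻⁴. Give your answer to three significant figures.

0.148 W m⁻²

By the inverse-square law, S = 1361/9.48² = 15.14 W m⁻².
TOA radiative forcing: ΔF = −S·Δα/4 = −15.14·(-0.039)/4 = 0.1477 W m⁻².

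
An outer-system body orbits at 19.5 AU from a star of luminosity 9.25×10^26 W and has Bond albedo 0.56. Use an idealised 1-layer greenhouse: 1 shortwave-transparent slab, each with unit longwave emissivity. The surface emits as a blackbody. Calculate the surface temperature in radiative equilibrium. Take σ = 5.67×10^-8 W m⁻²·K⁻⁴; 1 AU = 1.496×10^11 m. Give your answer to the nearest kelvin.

d = 19.5 × 1.496×10^11 m = 2.917×10^12 m.
Spreading L over a sphere of radius d: S = 9.25×10^26/(4π·2.92×10^12²) = 8.650 W m⁻².
The effective emission temperature is T_e = [S(1−α)/(4σ)]^¼ = 64.00 K.
For an N-layer opaque stack, T_s⁴ = (N+1)T_e⁴, hence T_s = (2)^(1/4)×64.00 K = 76.11 K.

76 K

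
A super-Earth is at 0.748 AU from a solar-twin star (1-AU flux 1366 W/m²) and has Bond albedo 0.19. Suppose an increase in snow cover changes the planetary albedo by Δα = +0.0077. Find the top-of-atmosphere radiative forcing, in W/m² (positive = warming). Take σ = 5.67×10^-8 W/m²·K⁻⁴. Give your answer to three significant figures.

By the inverse-square law, S = 1366/0.748² = 2441 W/m².
ΔF = −(S/4)Δα = −(2441/4)×(+0.0077) = -4.700 W/m².

-4.70 W/m²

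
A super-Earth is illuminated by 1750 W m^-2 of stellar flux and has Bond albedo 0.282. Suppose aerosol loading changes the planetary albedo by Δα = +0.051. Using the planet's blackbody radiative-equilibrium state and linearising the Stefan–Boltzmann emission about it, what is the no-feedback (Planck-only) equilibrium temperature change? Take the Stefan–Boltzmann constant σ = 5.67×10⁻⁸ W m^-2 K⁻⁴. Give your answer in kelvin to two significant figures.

-4.8 K

Reference equilibrium: T_e = [S(1−α)/(4σ)]^(1/4) = 272.8 K.
ΔF = −(S/4)Δα = −(1750/4)×(+0.051) = -22.31 W m^-2.
Linearising σT⁴ gives d(σT⁴)/dT = 4σT_e³ = 4.606 W m^-2 per K.
ΔT₀ = ΔF/λ_P = -22.31/4.606 = -4.84 K.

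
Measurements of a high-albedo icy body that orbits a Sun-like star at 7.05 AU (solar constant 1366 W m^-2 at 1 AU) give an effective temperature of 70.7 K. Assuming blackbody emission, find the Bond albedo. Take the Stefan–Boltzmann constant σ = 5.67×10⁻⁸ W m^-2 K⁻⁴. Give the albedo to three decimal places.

By the inverse-square law, S = 1366/7.05² = 27.48 W m^-2.
From σT⁴ = S(1−α)/4 we invert for α: 1−α = 4σT⁴/S.
σT⁴ = 1.417 W m^-2, so 4σT⁴ = 5.667 W m^-2.
1−α = 5.667/27.48 = 0.2062, so α = 0.7938.

0.794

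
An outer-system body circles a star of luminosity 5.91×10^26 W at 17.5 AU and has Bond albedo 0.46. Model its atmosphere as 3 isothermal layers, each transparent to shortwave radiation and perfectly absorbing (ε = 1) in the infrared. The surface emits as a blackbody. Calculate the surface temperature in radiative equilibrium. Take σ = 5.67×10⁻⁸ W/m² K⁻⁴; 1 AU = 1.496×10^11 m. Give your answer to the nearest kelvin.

90 kelvin

Orbital distance: d = 17.5 AU = 2.618×10^12 m.
Flux at the orbit: S = L/(4πd²) = 5.91×10^26/(4π·(2.62×10^12)²) = 6.862 W/m².
The effective emission temperature is T_e = [S(1−α)/(4σ)]^¼ = 63.58 K.
For an N-layer opaque stack, T_s⁴ = (N+1)T_e⁴, hence T_s = (4)^(1/4)×63.58 K = 89.91 K.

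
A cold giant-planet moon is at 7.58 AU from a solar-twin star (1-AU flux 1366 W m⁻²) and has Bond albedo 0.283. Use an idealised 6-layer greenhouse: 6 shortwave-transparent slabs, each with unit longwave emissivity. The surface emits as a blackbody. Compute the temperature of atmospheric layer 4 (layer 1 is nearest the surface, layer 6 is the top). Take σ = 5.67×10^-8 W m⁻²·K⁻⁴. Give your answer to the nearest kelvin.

123 K

By the inverse-square law, S = 1366/7.58² = 23.77 W m⁻².
The effective emission temperature is T_e = [S(1−α)/(4σ)]^¼ = 93.11 K.
The net upward flux σT_e⁴ is constant between every pair of levels, so T_k⁴ = (N+1−k)T_e⁴.
With k = 4: T_4 = (6+1−4)^¼·93.11 K = 122.5 K.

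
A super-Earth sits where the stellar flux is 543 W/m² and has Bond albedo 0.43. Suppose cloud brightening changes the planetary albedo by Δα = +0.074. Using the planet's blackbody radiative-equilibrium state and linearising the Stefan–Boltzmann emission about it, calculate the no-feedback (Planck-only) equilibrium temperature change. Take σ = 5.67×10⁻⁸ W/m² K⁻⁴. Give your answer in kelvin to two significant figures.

Reference equilibrium: T_e = [S(1−α)/(4σ)]^(1/4) = 192.2 K.
The change in absorbed flux is Δ[S(1−α)/4] = −SΔα/4 = -10.05 W/m².
The Planck feedback parameter is 4σT_e³ = 1.610 W/m²/K.
ΔT₀ = ΔF/λ_P = -10.05/1.610 = -6.24 K.

-6.2 K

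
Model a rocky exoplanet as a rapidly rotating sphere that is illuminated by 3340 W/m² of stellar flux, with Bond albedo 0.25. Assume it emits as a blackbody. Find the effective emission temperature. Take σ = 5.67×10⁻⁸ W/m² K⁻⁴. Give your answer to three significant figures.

324 kelvin

Absorbed flux (global mean): S(1−α)/4 = 3340·0.75/4 = 626.2 W/m².
Balancing against σT⁴: T = (626.2/5.67×10⁻⁸)^(1/4) = 324.2 K.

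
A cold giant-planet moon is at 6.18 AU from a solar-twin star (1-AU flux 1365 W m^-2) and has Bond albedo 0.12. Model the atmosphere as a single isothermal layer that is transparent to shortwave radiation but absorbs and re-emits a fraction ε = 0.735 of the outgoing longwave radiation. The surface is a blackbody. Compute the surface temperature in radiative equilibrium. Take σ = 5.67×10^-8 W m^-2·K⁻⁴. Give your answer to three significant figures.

122 kelvin

By the inverse-square law, S = 1365/6.18² = 35.74 W m^-2.
At the top of the atmosphere, σT_e⁴ = S(1−α)/4 = 7.863 W m^-2, giving T_e = 108.5 K.
Surface balance with a leaky layer gives σT_s⁴ = σT_e⁴·2/(2−ε), so T_s = T_e·[2/(2−0.735)]^(1/4) = 121.7 K.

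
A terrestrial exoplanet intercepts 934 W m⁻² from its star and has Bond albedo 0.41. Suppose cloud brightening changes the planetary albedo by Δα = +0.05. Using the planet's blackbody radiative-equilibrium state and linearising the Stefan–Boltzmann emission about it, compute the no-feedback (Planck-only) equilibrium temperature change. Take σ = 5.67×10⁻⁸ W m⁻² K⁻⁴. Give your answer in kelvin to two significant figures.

-4.7 K

Reference equilibrium: T_e = [S(1−α)/(4σ)]^(1/4) = 222.0 K.
ΔF = −(S/4)Δα = −(934.0/4)×(+0.05) = -11.68 W m⁻².
The Planck feedback parameter is 4σT_e³ = 2.482 W m⁻²/K.
So ΔT₀ = -11.68/2.482 = -4.70 K.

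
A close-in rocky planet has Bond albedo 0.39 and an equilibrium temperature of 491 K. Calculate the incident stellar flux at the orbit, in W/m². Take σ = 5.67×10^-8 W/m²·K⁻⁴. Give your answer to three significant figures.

Invert the energy balance for S: S = 4σT⁴/(1−α).
The emitted flux is σT⁴ = 3295 W/m².
So S = 4×3295/(1−0.39) = 21610 W/m².

21600 W/m²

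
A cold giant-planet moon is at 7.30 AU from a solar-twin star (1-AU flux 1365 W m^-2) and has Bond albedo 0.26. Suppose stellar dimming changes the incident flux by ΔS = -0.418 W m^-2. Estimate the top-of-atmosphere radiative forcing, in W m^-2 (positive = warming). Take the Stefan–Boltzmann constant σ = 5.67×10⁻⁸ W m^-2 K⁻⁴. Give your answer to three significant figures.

-0.0773 W m^-2

Flux at the orbit: S = 1365/(7.30)² = 25.61 W m^-2.
ΔF = Δ[S(1−α)]/4 = (1−0.26)·-0.418/4 = -0.07733 W m^-2.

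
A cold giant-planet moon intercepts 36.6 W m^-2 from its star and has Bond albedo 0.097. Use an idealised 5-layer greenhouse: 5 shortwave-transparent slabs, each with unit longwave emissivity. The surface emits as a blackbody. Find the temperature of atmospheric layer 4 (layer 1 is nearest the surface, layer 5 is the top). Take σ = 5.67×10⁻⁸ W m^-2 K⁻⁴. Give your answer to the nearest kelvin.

131 K

Top-of-atmosphere balance: σT_e⁴ = S(1−α)/4 = 8.262 W m^-2 → T_e = 109.9 K.
In the N-layer model, layer k (counted from the surface) has T_k = (N+1−k)^(1/4)·T_e.
With k = 4: T_4 = (5+1−4)^¼·109.9 K = 130.7 K.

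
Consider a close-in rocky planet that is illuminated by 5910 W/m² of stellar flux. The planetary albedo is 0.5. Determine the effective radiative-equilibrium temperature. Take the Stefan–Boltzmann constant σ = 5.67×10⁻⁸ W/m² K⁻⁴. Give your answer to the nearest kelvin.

Averaging over the sphere, the absorbed flux is S(1−α)/4 = 738.8 W/m².
Set σT⁴ = 738.8 → T = (738.8/σ)^(1/4) = 337.9 K.

338 kelvin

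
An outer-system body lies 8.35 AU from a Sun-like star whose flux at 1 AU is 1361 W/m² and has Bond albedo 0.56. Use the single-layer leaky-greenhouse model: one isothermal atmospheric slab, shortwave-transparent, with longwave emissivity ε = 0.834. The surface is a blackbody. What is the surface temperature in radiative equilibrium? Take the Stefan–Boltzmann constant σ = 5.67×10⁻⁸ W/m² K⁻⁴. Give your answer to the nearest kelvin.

By the inverse-square law, S = 1361/8.35² = 19.52 W/m².
At the top of the atmosphere, σT_e⁴ = S(1−α)/4 = 2.147 W/m², giving T_e = 78.45 K.
The surface balance (absorbed SW + ε·downward IR = σT_s⁴) with T_a⁴ = T_s⁴/2 reduces to T_s = T_e·[2/(2−ε)]^¼ = 89.78 K.

90 K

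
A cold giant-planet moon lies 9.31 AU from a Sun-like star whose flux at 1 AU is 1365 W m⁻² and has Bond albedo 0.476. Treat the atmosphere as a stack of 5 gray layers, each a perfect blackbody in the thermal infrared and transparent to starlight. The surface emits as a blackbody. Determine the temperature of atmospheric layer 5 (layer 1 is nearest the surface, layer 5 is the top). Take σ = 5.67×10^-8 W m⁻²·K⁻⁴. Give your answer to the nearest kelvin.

78 K

Flux at the orbit: S = 1365/(9.31)² = 15.75 W m⁻².
OLR = S(1−α)/4 = 2.063 W m⁻²; the top layer radiates at T_e = 77.67 K.
Each opaque layer satisfies 2T_j⁴ = T_{j−1}⁴ + T_{j+1}⁴, giving T_k⁴ = (N+1−k)T_e⁴.
T_5 = (1)^(1/4)·77.67 = 77.67 K.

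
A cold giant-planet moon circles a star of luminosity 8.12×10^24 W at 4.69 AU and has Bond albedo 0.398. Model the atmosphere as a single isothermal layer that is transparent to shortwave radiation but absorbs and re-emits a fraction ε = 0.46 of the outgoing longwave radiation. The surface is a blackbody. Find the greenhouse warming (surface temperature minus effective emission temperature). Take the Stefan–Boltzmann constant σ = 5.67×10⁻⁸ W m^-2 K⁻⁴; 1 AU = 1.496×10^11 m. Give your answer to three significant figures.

d = 4.69 × 1.496×10^11 m = 7.016×10^11 m.
Flux at the orbit: S = L/(4πd²) = 8.12×10^24/(4π·(7.02×10^11)²) = 1.313 W m^-2.
At the top of the atmosphere, σT_e⁴ = S(1−α)/4 = 0.1975 W m^-2, giving T_e = 43.20 K.
For a single slab of emissivity ε, T_s⁴ = 2T_e⁴/(2−ε); thus T_s = 43.20·(1.299)^(1/4) = 46.12 K.
T_s − T_e = 46.12 − 43.20 = 2.917 K.

2.92 K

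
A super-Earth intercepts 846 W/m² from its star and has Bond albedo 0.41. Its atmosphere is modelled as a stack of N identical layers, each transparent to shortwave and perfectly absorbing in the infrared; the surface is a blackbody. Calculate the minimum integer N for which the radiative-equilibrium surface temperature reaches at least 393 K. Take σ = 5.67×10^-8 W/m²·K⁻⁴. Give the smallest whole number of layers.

OLR = S(1−α)/4 = 124.8 W/m²; the top layer radiates at T_e = 216.6 K.
Need (N+1)T_e⁴ ≥ T_s⁴, i.e. N+1 ≥ (393/216.6)⁴ = 10.839.
Rounding up, N = 10.

10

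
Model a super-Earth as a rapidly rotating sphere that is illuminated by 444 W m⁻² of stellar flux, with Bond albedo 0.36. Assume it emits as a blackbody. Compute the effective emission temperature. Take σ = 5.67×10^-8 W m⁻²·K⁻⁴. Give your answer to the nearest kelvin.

Absorbed flux (global mean): S(1−α)/4 = 444.0·0.64/4 = 71.04 W m⁻².
Set σT⁴ = 71.04 → T = (71.04/σ)^(1/4) = 188.1 K.

188 K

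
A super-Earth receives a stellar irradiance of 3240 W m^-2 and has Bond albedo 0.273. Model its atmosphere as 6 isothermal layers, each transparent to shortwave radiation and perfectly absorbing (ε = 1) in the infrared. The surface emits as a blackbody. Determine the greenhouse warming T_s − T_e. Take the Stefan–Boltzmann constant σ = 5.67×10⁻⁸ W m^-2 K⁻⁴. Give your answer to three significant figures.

200 K

OLR = S(1−α)/4 = 588.9 W m^-2; the top layer radiates at T_e = 319.2 K.
Surface: T_s = (7)^¼·T_e = 519.3 K.
Warming: T_s − T_e = 200.0 K.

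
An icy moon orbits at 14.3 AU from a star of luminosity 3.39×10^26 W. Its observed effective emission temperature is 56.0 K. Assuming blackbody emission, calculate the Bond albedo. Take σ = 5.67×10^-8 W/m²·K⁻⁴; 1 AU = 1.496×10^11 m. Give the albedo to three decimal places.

0.622

d = 14.3 × 1.496×10^11 m = 2.139×10^12 m.
Flux at the orbit: S = L/(4πd²) = 3.39×10^26/(4π·(2.14×10^12)²) = 5.895 W/m².
Rearranging the radiative balance, α = 1 − 4σT⁴/S.
4σT⁴ = 4·5.67×10⁻⁸·(56.0)⁴ = 2.230 W/m².
Hence α = 1 − 2.230/5.895 = 0.6216.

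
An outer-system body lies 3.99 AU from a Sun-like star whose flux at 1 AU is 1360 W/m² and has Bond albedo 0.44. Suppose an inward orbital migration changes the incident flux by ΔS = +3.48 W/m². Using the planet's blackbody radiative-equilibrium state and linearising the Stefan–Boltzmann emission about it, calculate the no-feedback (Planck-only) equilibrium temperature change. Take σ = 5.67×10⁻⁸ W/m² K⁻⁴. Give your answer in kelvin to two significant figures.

Irradiance scales as 1/d², so S = 1360 W/m² × (1/3.99)² = 85.43 W/m².
Unperturbed T_e = [85.43·(1−0.44)/(4σ)]^¼ = 120.5 K.
ΔF = Δ[S(1−α)]/4 = (1−0.44)·+3.48/4 = 0.4872 W/m².
Planck response: λ_P = 4σT_e³ = 4·5.67×10⁻⁸·(120.5)³ = 0.3970 W/m²/K.
Hence the no-feedback warming is ΔF/(4σT_e³) = 1.23 K.

1.2 kelvin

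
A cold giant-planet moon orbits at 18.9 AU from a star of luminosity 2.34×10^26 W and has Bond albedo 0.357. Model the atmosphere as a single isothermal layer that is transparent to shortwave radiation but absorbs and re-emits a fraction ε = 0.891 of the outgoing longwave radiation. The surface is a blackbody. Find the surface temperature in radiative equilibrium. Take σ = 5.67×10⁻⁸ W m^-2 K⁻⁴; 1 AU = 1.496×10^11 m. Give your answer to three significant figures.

d = 18.9 × 1.496×10^11 m = 2.827×10^12 m.
Flux at the orbit: S = L/(4πd²) = 2.34×10^26/(4π·(2.83×10^12)²) = 2.329 W m^-2.
At the top of the atmosphere, σT_e⁴ = S(1−α)/4 = 0.3744 W m^-2, giving T_e = 50.69 K.
Surface balance with a leaky layer gives σT_s⁴ = σT_e⁴·2/(2−ε), so T_s = T_e·[2/(2−0.891)]^(1/4) = 58.75 K.

58.7 K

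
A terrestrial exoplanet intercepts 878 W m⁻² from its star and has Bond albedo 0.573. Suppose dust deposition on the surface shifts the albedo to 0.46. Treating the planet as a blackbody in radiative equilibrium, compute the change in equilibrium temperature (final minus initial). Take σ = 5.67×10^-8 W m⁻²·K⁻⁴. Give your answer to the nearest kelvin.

12 K

With α = 0.573, T₁ = 201.6 K.
After:  T₂ = [878.0·0.54/(4σ)]^(1/4) = 213.8 K.
Change: 213.8 − 201.6 = 12.19 K.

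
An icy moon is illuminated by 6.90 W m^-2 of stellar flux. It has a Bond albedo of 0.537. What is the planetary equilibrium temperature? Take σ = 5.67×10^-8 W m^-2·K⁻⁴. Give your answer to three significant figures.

Absorbed flux (global mean): S(1−α)/4 = 6.900·0.463/4 = 0.7987 W m^-2.
Balancing against σT⁴: T = (0.7987/5.67×10⁻⁸)^(1/4) = 61.26 K.

61.3 K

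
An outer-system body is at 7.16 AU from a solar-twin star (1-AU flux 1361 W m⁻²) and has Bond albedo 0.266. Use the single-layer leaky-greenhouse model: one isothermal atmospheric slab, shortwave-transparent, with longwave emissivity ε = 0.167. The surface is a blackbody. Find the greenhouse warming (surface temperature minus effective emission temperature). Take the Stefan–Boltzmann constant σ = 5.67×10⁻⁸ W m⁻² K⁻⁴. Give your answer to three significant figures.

Irradiance scales as 1/d², so S = 1361 W m⁻² × (1/7.16)² = 26.55 W m⁻².
Effective emission temperature (TOA balance): σT_e⁴ = S(1−α)/4 = 4.872 W m⁻² → T_e = 96.28 K.
Surface balance with a leaky layer gives σT_s⁴ = σT_e⁴·2/(2−ε), so T_s = T_e·[2/(2−0.167)]^(1/4) = 98.40 K.
T_s − T_e = 98.40 − 96.28 = 2.122 K.

2.12 K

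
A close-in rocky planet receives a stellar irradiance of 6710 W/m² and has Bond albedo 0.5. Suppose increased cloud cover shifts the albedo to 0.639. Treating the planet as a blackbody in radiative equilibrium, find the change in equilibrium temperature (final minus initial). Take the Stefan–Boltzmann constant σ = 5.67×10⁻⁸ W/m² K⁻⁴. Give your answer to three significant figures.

Initial: T₁ = [S(1−0.5)/(4σ)]^(1/4) = 348.7 K.
After:  T₂ = [6710·0.361/(4σ)]^(1/4) = 321.5 K.
Change: 321.5 − 348.7 = -27.27 K.

-27.3 kelvin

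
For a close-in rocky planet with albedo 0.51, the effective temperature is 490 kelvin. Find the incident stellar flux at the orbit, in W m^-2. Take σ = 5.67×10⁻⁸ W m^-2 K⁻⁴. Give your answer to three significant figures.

26700 W m^-2

Invert the energy balance for S: S = 4σT⁴/(1−α).
The emitted flux is σT⁴ = 3269 W m^-2.
So S = 4×3269/(1−0.51) = 26680 W m^-2.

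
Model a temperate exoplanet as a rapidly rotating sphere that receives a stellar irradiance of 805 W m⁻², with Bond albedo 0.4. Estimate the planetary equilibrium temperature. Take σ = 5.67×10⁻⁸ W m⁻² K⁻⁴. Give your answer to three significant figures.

Averaging over the sphere, the absorbed flux is S(1−α)/4 = 120.8 W m⁻².
In equilibrium σT⁴ equals this, so T = 214.8 K.

215 kelvin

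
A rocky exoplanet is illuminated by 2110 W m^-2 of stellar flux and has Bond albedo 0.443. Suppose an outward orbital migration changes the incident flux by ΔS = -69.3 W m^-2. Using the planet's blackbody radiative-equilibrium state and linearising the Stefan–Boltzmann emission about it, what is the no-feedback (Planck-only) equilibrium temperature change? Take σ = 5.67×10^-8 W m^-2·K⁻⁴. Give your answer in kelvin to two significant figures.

Unperturbed T_e = [2110·(1−0.443)/(4σ)]^¼ = 268.3 K.
TOA radiative forcing: ΔF = (1−α)ΔS/4 = 0.557·(-69.3)/4 = -9.650 W m^-2.
Linearising σT⁴ gives d(σT⁴)/dT = 4σT_e³ = 4.380 W m^-2 per K.
So ΔT₀ = -9.650/4.380 = -2.20 K.

-2.2 K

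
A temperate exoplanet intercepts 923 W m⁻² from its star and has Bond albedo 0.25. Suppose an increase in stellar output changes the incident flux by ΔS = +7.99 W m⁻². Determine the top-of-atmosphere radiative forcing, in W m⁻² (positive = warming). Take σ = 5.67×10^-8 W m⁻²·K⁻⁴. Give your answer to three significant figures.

TOA radiative forcing: ΔF = (1−α)ΔS/4 = 0.75·(+7.99)/4 = 1.498 W m⁻².

1.50 W m⁻²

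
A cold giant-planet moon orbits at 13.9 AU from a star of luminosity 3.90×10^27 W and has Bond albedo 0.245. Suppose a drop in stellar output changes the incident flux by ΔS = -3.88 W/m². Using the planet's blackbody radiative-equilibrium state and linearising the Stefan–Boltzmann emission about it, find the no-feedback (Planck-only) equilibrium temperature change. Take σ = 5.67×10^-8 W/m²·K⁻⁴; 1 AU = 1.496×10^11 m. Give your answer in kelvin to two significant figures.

d = 13.9 × 1.496×10^11 m = 2.079×10^12 m.
S = L/(4πd²) = 71.77 W/m².
The baseline emission temperature is T_e = 124.3 K.
TOA radiative forcing: ΔF = (1−α)ΔS/4 = 0.755·(-3.88)/4 = -0.7323 W/m².
Planck response: λ_P = 4σT_e³ = 4·5.67×10⁻⁸·(124.3)³ = 0.4359 W/m²/K.
ΔT₀ = ΔF/λ_P = -0.7323/0.4359 = -1.68 K.

-1.7 K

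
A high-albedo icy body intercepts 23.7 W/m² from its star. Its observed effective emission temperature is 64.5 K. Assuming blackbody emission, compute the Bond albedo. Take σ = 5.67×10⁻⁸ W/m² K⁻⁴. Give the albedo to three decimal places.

0.834

Energy balance: S(1−α)/4 = σT⁴, so 1−α = 4σT⁴/S.
4σT⁴ = 4·5.67×10⁻⁸·(64.5)⁴ = 3.925 W/m².
Hence α = 1 − 3.925/23.70 = 0.8344.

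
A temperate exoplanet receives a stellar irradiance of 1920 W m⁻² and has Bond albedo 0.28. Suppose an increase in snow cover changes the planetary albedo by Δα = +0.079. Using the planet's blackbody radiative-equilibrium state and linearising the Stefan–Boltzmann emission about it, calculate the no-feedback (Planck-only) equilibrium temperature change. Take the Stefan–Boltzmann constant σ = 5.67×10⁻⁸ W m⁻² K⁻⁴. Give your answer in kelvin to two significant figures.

Unperturbed T_e = [1920·(1−0.28)/(4σ)]^¼ = 279.4 K.
TOA radiative forcing: ΔF = −S·Δα/4 = −1920·(+0.079)/4 = -37.92 W m⁻².
Linearising σT⁴ gives d(σT⁴)/dT = 4σT_e³ = 4.948 W m⁻² per K.
Hence the no-feedback warming is ΔF/(4σT_e³) = -7.66 K.

-7.7 kelvin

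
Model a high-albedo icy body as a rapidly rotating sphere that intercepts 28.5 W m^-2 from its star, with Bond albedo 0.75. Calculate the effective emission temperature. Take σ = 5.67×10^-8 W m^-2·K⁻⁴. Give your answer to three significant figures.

74.9 kelvin

Absorbed flux (global mean): S(1−α)/4 = 28.50·0.25/4 = 1.781 W m^-2.
Set σT⁴ = 1.781 → T = (1.781/σ)^(1/4) = 74.87 K.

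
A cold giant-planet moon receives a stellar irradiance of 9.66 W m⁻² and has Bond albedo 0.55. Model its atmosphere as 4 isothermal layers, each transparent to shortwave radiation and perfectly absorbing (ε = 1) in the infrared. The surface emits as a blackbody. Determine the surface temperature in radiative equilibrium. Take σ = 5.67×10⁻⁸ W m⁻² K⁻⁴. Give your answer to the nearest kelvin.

99 K

The effective emission temperature is T_e = [S(1−α)/(4σ)]^¼ = 66.17 K.
For an N-layer opaque stack, T_s⁴ = (N+1)T_e⁴, hence T_s = (5)^(1/4)×66.17 K = 98.94 K.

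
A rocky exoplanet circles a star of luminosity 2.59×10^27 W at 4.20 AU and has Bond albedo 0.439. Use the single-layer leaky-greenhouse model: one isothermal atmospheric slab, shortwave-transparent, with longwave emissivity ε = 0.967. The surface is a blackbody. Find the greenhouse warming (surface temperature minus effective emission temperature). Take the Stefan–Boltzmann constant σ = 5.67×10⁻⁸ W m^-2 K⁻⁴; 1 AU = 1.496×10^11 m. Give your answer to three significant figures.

d = 4.20 × 1.496×10^11 m = 6.283×10^11 m.
Spreading L over a sphere of radius d: S = 2.59×10^27/(4π·6.28×10^11²) = 522.1 W m^-2.
Effective emission temperature (TOA balance): σT_e⁴ = S(1−α)/4 = 73.22 W m^-2 → T_e = 189.6 K.
Surface balance with a leaky layer gives σT_s⁴ = σT_e⁴·2/(2−ε), so T_s = T_e·[2/(2−0.967)]^(1/4) = 223.6 K.
The atmosphere warms the surface by 34.04 K.

34.0 K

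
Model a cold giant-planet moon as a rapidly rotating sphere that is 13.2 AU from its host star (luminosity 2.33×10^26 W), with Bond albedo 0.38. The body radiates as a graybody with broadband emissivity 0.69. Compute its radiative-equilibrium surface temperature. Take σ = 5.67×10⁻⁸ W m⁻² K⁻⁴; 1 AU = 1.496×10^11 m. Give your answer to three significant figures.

d = 13.2 × 1.496×10^11 m = 1.975×10^12 m.
Flux at the orbit: S = L/(4πd²) = 2.33×10^26/(4π·(1.97×10^12)²) = 4.755 W m⁻².
Absorbed flux (global mean): S(1−α)/4 = 4.755·0.62/4 = 0.7370 W m⁻².
Equating to εσT⁴ with ε = 0.69: T = (0.7370/0.69σ)^(1/4) = 65.88 K.

65.9 K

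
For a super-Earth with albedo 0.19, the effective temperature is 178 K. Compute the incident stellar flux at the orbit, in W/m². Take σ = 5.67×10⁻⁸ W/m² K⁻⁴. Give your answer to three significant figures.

281 W/m²

From S(1−α)/4 = σT⁴: S = 4σT⁴/(1−α).
The emitted flux is σT⁴ = 56.92 W/m².
So S = 4×56.92/(1−0.19) = 281.1 W/m².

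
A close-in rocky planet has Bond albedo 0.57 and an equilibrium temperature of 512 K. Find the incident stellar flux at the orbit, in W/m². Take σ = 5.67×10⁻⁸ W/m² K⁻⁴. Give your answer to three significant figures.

Invert the energy balance for S: S = 4σT⁴/(1−α).
The emitted flux is σT⁴ = 3896 W/m².
S = 4·3896/0.43 = 36250 W/m².

36200 W/m²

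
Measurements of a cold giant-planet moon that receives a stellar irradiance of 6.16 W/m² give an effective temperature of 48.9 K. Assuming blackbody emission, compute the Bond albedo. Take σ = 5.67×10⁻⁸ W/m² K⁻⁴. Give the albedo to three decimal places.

Rearranging the radiative balance, α = 1 − 4σT⁴/S.
4σT⁴ = 4·5.67×10⁻⁸·(48.9)⁴ = 1.297 W/m².
1−α = 1.297/6.160 = 0.2105, so α = 0.7895.

0.789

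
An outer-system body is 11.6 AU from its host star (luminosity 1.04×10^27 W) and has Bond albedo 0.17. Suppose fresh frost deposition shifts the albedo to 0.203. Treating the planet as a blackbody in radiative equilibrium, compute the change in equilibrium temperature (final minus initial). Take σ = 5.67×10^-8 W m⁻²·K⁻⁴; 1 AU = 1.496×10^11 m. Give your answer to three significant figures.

d = 11.6 × 1.496×10^11 m = 1.735×10^12 m.
Flux at the orbit: S = L/(4πd²) = 1.04×10^27/(4π·(1.74×10^12)²) = 27.48 W m⁻².
Initial: T₁ = [S(1−0.17)/(4σ)]^(1/4) = 100.1 K.
With α = 0.203, T₂ = 99.13 K.
Change: 99.13 − 100.1 = -1.011 K.

-1.01 K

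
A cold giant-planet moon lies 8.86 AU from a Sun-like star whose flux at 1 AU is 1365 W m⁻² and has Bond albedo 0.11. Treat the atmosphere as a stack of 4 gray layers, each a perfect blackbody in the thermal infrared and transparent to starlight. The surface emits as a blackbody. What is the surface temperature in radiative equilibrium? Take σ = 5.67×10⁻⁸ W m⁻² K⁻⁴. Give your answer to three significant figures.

By the inverse-square law, S = 1365/8.86² = 17.39 W m⁻².
Top-of-atmosphere balance: σT_e⁴ = S(1−α)/4 = 3.869 W m⁻² → T_e = 90.89 K.
Layer-by-layer balance gives σT_s⁴ = (N+1)σT_e⁴, so T_s = 5^¼·90.89 = 135.9 K.

136 kelvin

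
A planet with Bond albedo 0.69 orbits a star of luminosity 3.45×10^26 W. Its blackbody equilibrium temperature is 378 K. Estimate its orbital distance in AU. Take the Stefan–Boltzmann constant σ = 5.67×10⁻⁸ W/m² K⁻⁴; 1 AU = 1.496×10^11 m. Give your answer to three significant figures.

0.287 AU

The flux needed for this T is 4σT⁴/(1−0.69) = 14940 W/m².
S = L/(4πd²) → d = √(L/4πS) = √(3.45×10^26/(4π·14940)) = 4.287×10^10 m = 0.2866 AU.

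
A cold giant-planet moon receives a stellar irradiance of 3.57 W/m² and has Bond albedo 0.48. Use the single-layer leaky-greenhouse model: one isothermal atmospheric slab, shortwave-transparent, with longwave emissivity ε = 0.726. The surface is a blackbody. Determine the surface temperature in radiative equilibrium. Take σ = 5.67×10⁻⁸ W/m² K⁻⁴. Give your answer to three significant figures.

At the top of the atmosphere, σT_e⁴ = S(1−α)/4 = 0.4641 W/m², giving T_e = 53.49 K.
For a single slab of emissivity ε, T_s⁴ = 2T_e⁴/(2−ε); thus T_s = 53.49·(1.57)^(1/4) = 59.87 K.

59.9 kelvin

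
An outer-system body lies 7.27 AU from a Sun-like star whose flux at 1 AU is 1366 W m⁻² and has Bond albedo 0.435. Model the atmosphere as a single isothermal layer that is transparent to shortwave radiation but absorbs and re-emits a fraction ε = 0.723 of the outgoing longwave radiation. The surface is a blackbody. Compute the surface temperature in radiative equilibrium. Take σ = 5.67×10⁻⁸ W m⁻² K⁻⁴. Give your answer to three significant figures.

100 kelvin

Flux at the orbit: S = 1366/(7.27)² = 25.85 W m⁻².
The planet radiates to space at T_e = [S(1−α)/(4σ)]^(1/4) = 89.58 K.
For a single slab of emissivity ε, T_s⁴ = 2T_e⁴/(2−ε); thus T_s = 89.58·(1.566)^(1/4) = 100.2 K.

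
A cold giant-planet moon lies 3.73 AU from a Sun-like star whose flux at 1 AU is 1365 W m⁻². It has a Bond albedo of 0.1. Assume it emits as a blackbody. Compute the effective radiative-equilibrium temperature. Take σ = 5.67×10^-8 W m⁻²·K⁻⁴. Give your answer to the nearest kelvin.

By the inverse-square law, S = 1365/3.73² = 98.11 W m⁻².
Absorbed flux (global mean): S(1−α)/4 = 98.11·0.9/4 = 22.07 W m⁻².
In equilibrium σT⁴ equals this, so T = 140.5 K.

140 K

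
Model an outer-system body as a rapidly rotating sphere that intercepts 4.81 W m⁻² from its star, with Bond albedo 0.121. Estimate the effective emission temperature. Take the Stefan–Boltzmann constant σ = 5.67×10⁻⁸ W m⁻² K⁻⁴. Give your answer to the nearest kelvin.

Averaging over the sphere, the absorbed flux is S(1−α)/4 = 1.057 W m⁻².
In equilibrium σT⁴ equals this, so T = 65.71 K.

66 K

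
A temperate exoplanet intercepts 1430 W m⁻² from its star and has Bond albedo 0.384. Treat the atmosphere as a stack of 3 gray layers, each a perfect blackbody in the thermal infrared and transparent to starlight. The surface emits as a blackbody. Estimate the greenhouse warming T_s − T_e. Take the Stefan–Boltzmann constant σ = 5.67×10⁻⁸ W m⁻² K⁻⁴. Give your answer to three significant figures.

The effective emission temperature is T_e = [S(1−α)/(4σ)]^¼ = 249.6 K.
T_s = (N+1)^(1/4)·T_e = 353.0 K.
So the greenhouse effect raises the surface by 353.0 − 249.6 = 103.4 K.

103 K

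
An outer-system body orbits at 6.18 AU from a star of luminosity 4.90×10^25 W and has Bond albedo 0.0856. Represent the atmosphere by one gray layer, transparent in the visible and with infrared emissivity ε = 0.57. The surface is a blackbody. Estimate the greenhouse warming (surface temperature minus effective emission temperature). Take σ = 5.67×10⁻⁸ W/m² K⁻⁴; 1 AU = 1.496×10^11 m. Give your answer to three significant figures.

Orbital distance: d = 6.18 AU = 9.245×10^11 m.
S = L/(4πd²) = 4.562 W/m².
Effective emission temperature (TOA balance): σT_e⁴ = S(1−α)/4 = 1.043 W/m² → T_e = 65.49 K.
The surface balance (absorbed SW + ε·downward IR = σT_s⁴) with T_a⁴ = T_s⁴/2 reduces to T_s = T_e·[2/(2−ε)]^¼ = 71.22 K.
T_s − T_e = 71.22 − 65.49 = 5.729 K.

5.73 K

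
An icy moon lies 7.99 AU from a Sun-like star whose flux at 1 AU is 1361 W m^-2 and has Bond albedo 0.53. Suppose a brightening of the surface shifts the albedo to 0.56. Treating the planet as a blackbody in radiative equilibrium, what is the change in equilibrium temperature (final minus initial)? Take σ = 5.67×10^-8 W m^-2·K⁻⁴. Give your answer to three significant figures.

Flux at the orbit: S = 1361/(7.99)² = 21.32 W m^-2.
With α = 0.53, T₁ = 81.53 K.
Final:   T₂ = [S(1−0.56)/(4σ)]^(1/4) = 80.19 K.
ΔT = T₂ − T₁ = -1.333 K.

-1.33 kelvin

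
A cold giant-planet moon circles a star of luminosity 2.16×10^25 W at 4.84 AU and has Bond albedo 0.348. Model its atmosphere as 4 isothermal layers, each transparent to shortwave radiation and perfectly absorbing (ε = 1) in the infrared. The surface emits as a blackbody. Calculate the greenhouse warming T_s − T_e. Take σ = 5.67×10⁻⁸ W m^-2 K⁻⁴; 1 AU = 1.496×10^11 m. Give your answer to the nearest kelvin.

Orbital distance: d = 4.84 AU = 7.241×10^11 m.
Spreading L over a sphere of radius d: S = 2.16×10^25/(4π·7.24×10^11²) = 3.279 W m^-2.
The effective emission temperature is T_e = [S(1−α)/(4σ)]^¼ = 55.41 K.
Surface: T_s = (5)^¼·T_e = 82.85 K.
Warming: T_s − T_e = 27.45 K.

27 kelvin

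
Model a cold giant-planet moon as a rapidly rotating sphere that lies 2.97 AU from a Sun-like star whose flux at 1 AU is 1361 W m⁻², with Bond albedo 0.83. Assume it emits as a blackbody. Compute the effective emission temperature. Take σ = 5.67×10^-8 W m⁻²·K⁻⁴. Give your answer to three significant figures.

Irradiance scales as 1/d², so S = 1361 W m⁻² × (1/2.97)² = 154.3 W m⁻².
Absorbed flux (global mean): S(1−α)/4 = 154.3·0.17/4 = 6.557 W m⁻².
Set σT⁴ = 6.557 → T = (6.557/σ)^(1/4) = 103.7 K.

104 K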